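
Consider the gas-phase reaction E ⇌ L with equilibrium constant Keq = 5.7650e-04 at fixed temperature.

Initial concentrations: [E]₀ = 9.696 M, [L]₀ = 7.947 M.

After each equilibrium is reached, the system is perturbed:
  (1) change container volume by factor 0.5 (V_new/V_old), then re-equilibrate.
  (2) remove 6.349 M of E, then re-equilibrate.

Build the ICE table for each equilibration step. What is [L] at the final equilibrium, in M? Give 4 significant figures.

[L]_eq = 0.01667 M

Q₀ = 0.8196 vs Keq = 5.7650e-04 ⇒ Q>K, reverse
Step 1:
                  E         L
  Initial     9.696     7.947
  Change      7.937    -7.937
  Equil       17.63   0.01017
  solve Keq expr → x = -7.937; check Q = 5.7650e-04
Then change container volume by factor 0.5 (V_new/V_old).
Step 2:
                  E         L
  Initial     35.27   0.02033
  Change          0         0
  Equil       35.27   0.02033
  solve Keq expr → x = 0; check Q = 5.7650e-04
Then remove 6.349 M of E.
Step 3:
                  E         L
  Initial     28.92   0.02033
  Change   0.003658 -0.003658
  Equil       28.92   0.01667
  solve Keq expr → x = -0.003658; check Q = 5.7650e-04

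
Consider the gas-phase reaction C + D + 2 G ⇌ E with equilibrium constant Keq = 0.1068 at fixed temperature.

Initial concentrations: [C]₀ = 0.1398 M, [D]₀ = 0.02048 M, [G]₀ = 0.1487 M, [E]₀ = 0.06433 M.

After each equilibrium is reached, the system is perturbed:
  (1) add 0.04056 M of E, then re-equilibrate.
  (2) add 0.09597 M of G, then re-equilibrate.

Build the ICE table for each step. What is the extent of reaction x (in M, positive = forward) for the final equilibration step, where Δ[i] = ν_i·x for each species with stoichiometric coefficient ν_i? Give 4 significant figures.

Q₀ = 1016 vs Keq = 0.1068 ⇒ Q>K, reverse
Step 1:
                    C           D           G           E
  init         0.1398     0.02048      0.1487     0.06433
  Δ           0.06419     0.06419      0.1284    -0.06419
  eq            0.204     0.08467      0.2771  1.4161e-04
  solve Keq expr → x = -0.06419; check Q = 0.1068
Then add 0.04056 M of E.
Step 2:
                    C           D           G           E
  init          0.204     0.08467      0.2771      0.0407
  Δ           0.04028     0.04028     0.08057    -0.04028
  eq           0.2443       0.125      0.3576  4.1697e-04
  solve Keq expr → x = -0.04028; check Q = 0.1068
Then add 0.09597 M of G.
Step 3:
                    C           D           G           E
  init         0.2443       0.125      0.4536  4.1697e-04
  Δ       -2.5029e-04 -2.5029e-04 -5.0059e-04  2.5029e-04
  eq            0.244      0.1247      0.4531  6.6726e-04
  solve Keq expr → x = 2.5029e-04; check Q = 0.1068

x = 2.5029e-04 M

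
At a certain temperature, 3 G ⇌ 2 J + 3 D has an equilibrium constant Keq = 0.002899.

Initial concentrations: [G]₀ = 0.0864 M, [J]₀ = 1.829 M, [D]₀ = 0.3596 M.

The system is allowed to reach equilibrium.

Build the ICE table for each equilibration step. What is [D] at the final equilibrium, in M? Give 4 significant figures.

[D]_eq = 0.04183 M

Q₀ = 241.2 vs Keq = 0.002899 ⇒ Q>K, reverse
Step 1:
                    G           J           D
  I            0.0864       1.829      0.3596
  C            0.3178     -0.2118     -0.3178
  E            0.4042       1.617     0.04183
  solve Keq expr → x = -0.1059; check Q = 0.002899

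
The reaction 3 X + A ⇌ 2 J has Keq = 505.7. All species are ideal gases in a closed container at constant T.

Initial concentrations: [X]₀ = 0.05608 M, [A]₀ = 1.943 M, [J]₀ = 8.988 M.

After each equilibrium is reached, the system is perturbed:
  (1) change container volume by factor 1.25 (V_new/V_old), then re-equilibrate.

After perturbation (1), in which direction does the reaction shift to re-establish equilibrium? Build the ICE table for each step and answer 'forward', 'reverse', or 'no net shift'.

Direction: reverse

Q₀ = 2.3574e+05 vs Keq = 505.7 ⇒ Q>K, reverse
Step 1:
                    X           A           J
  init        0.05608       1.943       8.988
  Δ            0.3624      0.1208     -0.2416
  eq           0.4185       2.064       8.746
  solve Keq expr → x = -0.1208; check Q = 505.7
Then change container volume by factor 1.25 (V_new/V_old).
Step 2:
                    X           A           J
  init         0.3348       1.651       6.997
  Δ           0.05112     0.01704    -0.03408
  eq           0.3859       1.668       6.963
  solve Keq expr → x = -0.01704; check Q = 505.7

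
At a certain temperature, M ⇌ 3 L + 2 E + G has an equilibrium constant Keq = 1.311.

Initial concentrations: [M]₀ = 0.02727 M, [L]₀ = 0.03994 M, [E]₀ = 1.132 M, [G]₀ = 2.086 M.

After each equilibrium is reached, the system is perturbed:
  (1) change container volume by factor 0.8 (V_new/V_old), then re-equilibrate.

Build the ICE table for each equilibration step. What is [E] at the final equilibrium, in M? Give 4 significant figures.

[E]_eq = 1.466 M

Q₀ = 0.006245 vs Keq = 1.311 ⇒ Q<K, forward
Step 1:
                  M         L         E         G
  I         0.02727   0.03994     1.132     2.086
  C         -0.0241    0.0723    0.0482    0.0241
  E         0.00317    0.1122      1.18      2.11
  solve Keq expr → x = 0.0241; check Q = 1.311
Then change container volume by factor 0.8 (V_new/V_old).
Step 2:
                  M         L         E         G
  I        0.003962    0.1403     1.475     2.638
  C        0.004707  -0.01412 -0.009413 -0.004707
  E        0.008669    0.1262     1.466     2.633
  solve Keq expr → x = -0.004707; check Q = 1.311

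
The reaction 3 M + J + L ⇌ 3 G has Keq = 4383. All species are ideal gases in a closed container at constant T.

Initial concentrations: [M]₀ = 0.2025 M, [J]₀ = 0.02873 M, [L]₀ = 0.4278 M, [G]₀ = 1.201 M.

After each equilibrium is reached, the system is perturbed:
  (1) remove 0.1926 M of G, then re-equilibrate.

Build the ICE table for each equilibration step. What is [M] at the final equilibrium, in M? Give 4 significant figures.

[M]_eq = 0.2326 M

Q₀ = 1.6974e+04 vs Keq = 4383 ⇒ Q>K, reverse
Step 1:
                    M           J           L           G
  Initial      0.2025     0.02873      0.4278       1.201
  Change      0.05306     0.01769     0.01769    -0.05306
  Equil        0.2556     0.04642      0.4455       1.148
  solve Keq expr → x = -0.01769; check Q = 4383
Then remove 0.1926 M of G.
Step 2:
                    M           J           L           G
  Initial      0.2556     0.04642      0.4455      0.9553
  Change     -0.02295   -0.007651   -0.007651     0.02295
  Equil        0.2326     0.03877      0.4378      0.9783
  solve Keq expr → x = 0.007651; check Q = 4383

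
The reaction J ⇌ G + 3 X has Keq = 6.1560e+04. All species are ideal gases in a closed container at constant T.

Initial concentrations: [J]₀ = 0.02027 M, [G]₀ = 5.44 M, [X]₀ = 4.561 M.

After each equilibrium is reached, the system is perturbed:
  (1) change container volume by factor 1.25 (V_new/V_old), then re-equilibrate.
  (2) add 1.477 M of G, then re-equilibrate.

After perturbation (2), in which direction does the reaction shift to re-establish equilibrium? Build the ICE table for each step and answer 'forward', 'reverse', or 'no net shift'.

Q₀ = 2.5464e+04 vs Keq = 6.1560e+04 ⇒ Q<K, forward
Step 1:
                  J         G         X
  init      0.02027      5.44     4.561
  Δ        -0.01167   0.01167   0.03502
  eq       0.008598     5.452     4.596
  solve Keq expr → x = 0.01167; check Q = 6.1560e+04
Then change container volume by factor 1.25 (V_new/V_old).
Step 2:
                  J         G         X
  init     0.006878     4.361     3.677
  Δ       -0.003325  0.003325  0.009975
  eq       0.003553     4.365     3.687
  solve Keq expr → x = 0.003325; check Q = 6.1560e+04
Then add 1.477 M of G.
Step 3:
                  J         G         X
  init     0.003553     5.842     3.687
  Δ        0.001188 -0.001188 -0.003563
  eq       0.004741      5.84     3.683
  solve Keq expr → x = -0.001188; check Q = 6.1560e+04

Direction: reverse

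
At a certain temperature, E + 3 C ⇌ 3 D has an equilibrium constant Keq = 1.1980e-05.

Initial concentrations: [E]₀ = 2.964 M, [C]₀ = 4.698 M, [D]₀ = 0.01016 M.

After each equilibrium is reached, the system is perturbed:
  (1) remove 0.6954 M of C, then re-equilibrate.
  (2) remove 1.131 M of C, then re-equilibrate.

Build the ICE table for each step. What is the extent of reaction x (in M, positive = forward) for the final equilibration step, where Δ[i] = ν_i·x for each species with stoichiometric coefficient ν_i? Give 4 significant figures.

x = -0.01191 M

Q₀ = 3.4124e-09 vs Keq = 1.1980e-05 ⇒ Q<K, forward
Step 1:
                   E          C          D
  Initial      2.964      4.698    0.01016
  Change     -0.0463    -0.1389     0.1389
  Equil        2.918      4.559     0.1491
  solve Keq expr → x = 0.0463; check Q = 1.1980e-05
Then remove 0.6954 M of C.
Step 2:
                   E          C          D
  Initial      2.918      3.864     0.1491
  Change    0.007305    0.02191   -0.02191
  Equil        2.925      3.886     0.1272
  solve Keq expr → x = -0.007305; check Q = 1.1980e-05
Then remove 1.131 M of C.
Step 3:
                   E          C          D
  Initial      2.925      2.755     0.1272
  Change     0.01191    0.03572   -0.03572
  Equil        2.937       2.79    0.09143
  solve Keq expr → x = -0.01191; check Q = 1.1980e-05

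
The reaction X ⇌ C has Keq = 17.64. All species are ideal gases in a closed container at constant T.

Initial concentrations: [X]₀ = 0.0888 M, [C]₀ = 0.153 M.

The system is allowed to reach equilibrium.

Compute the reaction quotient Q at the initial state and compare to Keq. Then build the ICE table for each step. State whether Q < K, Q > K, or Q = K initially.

Q₀ = 1.723 vs Keq = 17.64 ⇒ Q<K, forward
Step 1:
                  X         C
  I          0.0888     0.153
  C        -0.07583   0.07583
  E         0.01297    0.2288
  solve Keq expr → x = 0.07583; check Q = 17.64

Q₀ = 1.723; Q < K (proceeds forward)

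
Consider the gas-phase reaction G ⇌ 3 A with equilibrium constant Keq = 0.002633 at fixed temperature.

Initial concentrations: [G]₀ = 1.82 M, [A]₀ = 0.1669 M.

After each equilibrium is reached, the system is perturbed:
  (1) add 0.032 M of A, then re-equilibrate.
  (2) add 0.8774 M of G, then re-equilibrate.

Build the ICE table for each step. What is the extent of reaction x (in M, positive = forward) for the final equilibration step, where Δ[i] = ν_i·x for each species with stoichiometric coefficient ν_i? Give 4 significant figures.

Q₀ = 0.002554 vs Keq = 0.002633 ⇒ Q<K, forward
Step 1:
                   G          A
  I             1.82     0.1669
  C       -5.5874e-04   0.001676
  E            1.819     0.1686
  solve Keq expr → x = 5.5874e-04; check Q = 0.002633
Then add 0.032 M of A.
Step 2:
                   G          A
  I            1.819     0.2006
  C          0.01056   -0.03167
  E             1.83     0.1689
  solve Keq expr → x = -0.01056; check Q = 0.002633
Then add 0.8774 M of G.
Step 3:
                   G          A
  I            2.707     0.1689
  C         -0.00779    0.02337
  E              2.7     0.1923
  solve Keq expr → x = 0.00779; check Q = 0.002633

x = 0.00779 M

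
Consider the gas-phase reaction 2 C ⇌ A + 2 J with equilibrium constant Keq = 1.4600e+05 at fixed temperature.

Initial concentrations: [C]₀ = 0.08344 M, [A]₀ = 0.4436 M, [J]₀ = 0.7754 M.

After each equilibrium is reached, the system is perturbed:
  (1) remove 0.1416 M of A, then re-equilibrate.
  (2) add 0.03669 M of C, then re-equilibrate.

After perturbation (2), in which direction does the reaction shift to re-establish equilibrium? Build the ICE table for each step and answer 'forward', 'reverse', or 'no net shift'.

Direction: forward

Q₀ = 38.31 vs Keq = 1.4600e+05 ⇒ Q<K, forward
Step 1:
                   C          A          J
  I          0.08344     0.4436     0.7754
  C         -0.08188    0.04094    0.08188
  E         0.001562     0.4845     0.8573
  solve Keq expr → x = 0.04094; check Q = 1.4600e+05
Then remove 0.1416 M of A.
Step 2:
                   C          A          J
  I         0.001562     0.3429     0.8573
  C       -2.4725e-04 1.2363e-04 2.4725e-04
  E         0.001314     0.3431     0.8575
  solve Keq expr → x = 1.2363e-04; check Q = 1.4600e+05
Then add 0.03669 M of C.
Step 3:
                   C          A          J
  I            0.038     0.3431     0.8575
  C          -0.0366     0.0183     0.0366
  E         0.001407     0.3614     0.8941
  solve Keq expr → x = 0.0183; check Q = 1.4600e+05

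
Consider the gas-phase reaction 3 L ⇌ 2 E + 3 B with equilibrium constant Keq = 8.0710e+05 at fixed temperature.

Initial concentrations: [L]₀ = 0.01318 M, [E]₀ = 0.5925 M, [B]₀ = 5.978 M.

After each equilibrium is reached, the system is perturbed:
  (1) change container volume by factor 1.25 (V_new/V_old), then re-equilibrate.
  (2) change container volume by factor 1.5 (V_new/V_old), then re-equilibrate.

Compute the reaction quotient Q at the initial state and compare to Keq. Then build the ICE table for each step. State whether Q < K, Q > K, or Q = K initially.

Q₀ = 3.2757e+07 vs Keq = 8.0710e+05 ⇒ Q>K, reverse
Step 1:
                  L         E         B
  Initial   0.01318    0.5925     5.978
  Change    0.03083  -0.02055  -0.03083
  Equil     0.04401    0.5719     5.947
  solve Keq expr → x = -0.01028; check Q = 8.0710e+05
Then change container volume by factor 1.25 (V_new/V_old).
Step 2:
                  L         E         B
  Initial   0.03521    0.4576     4.758
  Change  -0.004698  0.003132  0.004698
  Equil     0.03051    0.4607     4.762
  solve Keq expr → x = 0.001566; check Q = 8.0710e+05
Then change container volume by factor 1.5 (V_new/V_old).
Step 3:
                  L         E         B
  Initial   0.02034    0.3071     3.175
  Change   -0.00469  0.003126   0.00469
  Equil     0.01565    0.3103      3.18
  solve Keq expr → x = 0.001563; check Q = 8.0710e+05

Q₀ = 3.2757e+07; Q > K (proceeds reverse)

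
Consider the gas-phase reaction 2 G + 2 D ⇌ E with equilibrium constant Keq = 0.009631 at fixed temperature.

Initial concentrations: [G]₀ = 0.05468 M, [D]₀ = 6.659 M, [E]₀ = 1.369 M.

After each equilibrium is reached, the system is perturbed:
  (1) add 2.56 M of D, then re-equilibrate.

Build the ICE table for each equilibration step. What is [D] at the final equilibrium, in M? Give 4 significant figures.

Q₀ = 10.33 vs Keq = 0.009631 ⇒ Q>K, reverse
Step 1:
                   G          D          E
  init       0.05468      6.659      1.369
  Δ            1.122      1.122    -0.5612
  eq           1.177      7.781     0.8078
  solve Keq expr → x = -0.5612; check Q = 0.009631
Then add 2.56 M of D.
Step 2:
                   G          D          E
  init         1.177      10.34     0.8078
  Δ          -0.2145    -0.2145     0.1072
  eq          0.9625      10.13     0.9151
  solve Keq expr → x = 0.1072; check Q = 0.009631

[D]_eq = 10.13 M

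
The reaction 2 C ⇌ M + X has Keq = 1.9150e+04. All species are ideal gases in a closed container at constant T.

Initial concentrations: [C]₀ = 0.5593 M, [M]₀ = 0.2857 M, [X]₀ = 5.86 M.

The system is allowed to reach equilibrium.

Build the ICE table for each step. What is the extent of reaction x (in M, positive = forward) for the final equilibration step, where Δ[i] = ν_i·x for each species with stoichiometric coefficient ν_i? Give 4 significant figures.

Q₀ = 5.352 vs Keq = 1.9150e+04 ⇒ Q<K, forward
Step 1:
                    C           M           X
  I            0.5593      0.2857        5.86
  C           -0.5459       0.273       0.273
  E           0.01338      0.5587       6.133
  solve Keq expr → x = 0.273; check Q = 1.9150e+04

x = 0.273 M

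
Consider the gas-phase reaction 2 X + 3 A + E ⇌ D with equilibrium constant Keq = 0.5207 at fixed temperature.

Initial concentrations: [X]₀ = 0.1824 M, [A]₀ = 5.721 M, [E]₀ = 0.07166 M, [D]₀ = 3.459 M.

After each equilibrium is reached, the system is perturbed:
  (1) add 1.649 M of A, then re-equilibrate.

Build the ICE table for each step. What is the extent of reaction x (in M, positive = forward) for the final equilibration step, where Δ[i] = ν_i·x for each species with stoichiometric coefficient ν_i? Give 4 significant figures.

x = 0.03853 M

Q₀ = 7.748 vs Keq = 0.5207 ⇒ Q>K, reverse
Step 1:
                  X         A         E         D
  Initial    0.1824     5.721   0.07166     3.459
  Change     0.2185    0.3277    0.1092   -0.1092
  Equil      0.4009     6.049    0.1809      3.35
  solve Keq expr → x = -0.1092; check Q = 0.5207
Then add 1.649 M of A.
Step 2:
                  X         A         E         D
  Initial    0.4009     7.698    0.1809      3.35
  Change   -0.07705   -0.1156  -0.03853   0.03853
  Equil      0.3238     7.582    0.1424     3.388
  solve Keq expr → x = 0.03853; check Q = 0.5207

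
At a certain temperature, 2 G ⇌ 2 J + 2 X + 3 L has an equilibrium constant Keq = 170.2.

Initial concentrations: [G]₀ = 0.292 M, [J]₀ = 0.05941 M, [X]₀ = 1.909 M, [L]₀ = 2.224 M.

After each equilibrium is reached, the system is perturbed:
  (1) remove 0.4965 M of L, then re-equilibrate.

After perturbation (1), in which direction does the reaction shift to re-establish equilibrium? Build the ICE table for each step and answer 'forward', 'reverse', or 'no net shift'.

Direction: forward

Q₀ = 1.659 vs Keq = 170.2 ⇒ Q<K, forward
Step 1:
                  G         J         X         L
  init        0.292   0.05941     1.909     2.224
  Δ         -0.1586    0.1586    0.1586    0.2378
  eq         0.1334     0.218     2.068     2.462
  solve Keq expr → x = 0.07928; check Q = 170.2
Then remove 0.4965 M of L.
Step 2:
                  G         J         X         L
  init       0.1334     0.218     2.068     1.965
  Δ        -0.02376   0.02376   0.02376   0.03563
  eq         0.1097    0.2417     2.091     2.001
  solve Keq expr → x = 0.01188; check Q = 170.2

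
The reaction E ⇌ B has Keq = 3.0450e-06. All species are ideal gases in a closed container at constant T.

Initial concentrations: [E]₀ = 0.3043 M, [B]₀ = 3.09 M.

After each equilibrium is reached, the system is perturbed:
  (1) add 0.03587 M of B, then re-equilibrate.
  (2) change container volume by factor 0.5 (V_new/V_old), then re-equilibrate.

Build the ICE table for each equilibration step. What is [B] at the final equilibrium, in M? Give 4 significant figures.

Q₀ = 10.15 vs Keq = 3.0450e-06 ⇒ Q>K, reverse
Step 1:
                   E          B
  Initial     0.3043       3.09
  Change        3.09      -3.09
  Equil        3.394 1.0336e-05
  solve Keq expr → x = -3.09; check Q = 3.0450e-06
Then add 0.03587 M of B.
Step 2:
                   E          B
  Initial      3.394    0.03588
  Change     0.03587   -0.03587
  Equil         3.43 1.0445e-05
  solve Keq expr → x = -0.03587; check Q = 3.0450e-06
Then change container volume by factor 0.5 (V_new/V_old).
Step 3:
                   E          B
  Initial       6.86 2.0890e-05
  Change           0          0
  Equil         6.86 2.0890e-05
  solve Keq expr → x = 0; check Q = 3.0450e-06

[B]_eq = 2.0890e-05 M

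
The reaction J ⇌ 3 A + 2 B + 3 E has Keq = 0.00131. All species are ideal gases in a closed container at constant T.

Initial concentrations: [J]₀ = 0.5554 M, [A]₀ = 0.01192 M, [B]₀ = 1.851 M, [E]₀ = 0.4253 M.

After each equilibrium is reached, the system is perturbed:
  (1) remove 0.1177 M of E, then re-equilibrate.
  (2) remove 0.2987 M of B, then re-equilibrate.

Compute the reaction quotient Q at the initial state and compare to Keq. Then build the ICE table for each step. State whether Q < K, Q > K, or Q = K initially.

Q₀ = 8.0375e-07 vs Keq = 0.00131 ⇒ Q<K, forward
Step 1:
                   J          A          B          E
  init        0.5554    0.01192      1.851     0.4253
  Δ         -0.03247    0.09741    0.06494    0.09741
  eq          0.5229     0.1093      1.916     0.5227
  solve Keq expr → x = 0.03247; check Q = 0.00131
Then remove 0.1177 M of E.
Step 2:
                   J          A          B          E
  init        0.5229     0.1093      1.916      0.405
  Δ        -0.007625    0.02288    0.01525    0.02288
  eq          0.5153     0.1322      1.931     0.4279
  solve Keq expr → x = 0.007625; check Q = 0.00131
Then remove 0.2987 M of B.
Step 3:
                   J          A          B          E
  init        0.5153     0.1322      1.632     0.4279
  Δ        -0.003713    0.01114   0.007425    0.01114
  eq          0.5116     0.1433       1.64      0.439
  solve Keq expr → x = 0.003713; check Q = 0.00131

Q₀ = 8.0375e-07; Q < K (proceeds forward)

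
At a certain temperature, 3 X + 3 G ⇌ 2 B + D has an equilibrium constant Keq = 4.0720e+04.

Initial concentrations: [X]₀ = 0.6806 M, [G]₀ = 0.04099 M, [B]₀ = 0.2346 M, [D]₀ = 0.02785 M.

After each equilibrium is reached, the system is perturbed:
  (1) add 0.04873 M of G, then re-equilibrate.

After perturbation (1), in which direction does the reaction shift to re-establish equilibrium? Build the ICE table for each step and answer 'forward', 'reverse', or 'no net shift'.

Direction: forward

Q₀ = 70.59 vs Keq = 4.0720e+04 ⇒ Q<K, forward
Step 1:
                  X         G         B         D
  init       0.6806   0.04099    0.2346   0.02785
  Δ        -0.03478  -0.03478   0.02319   0.01159
  eq         0.6458  0.006206    0.2578   0.03944
  solve Keq expr → x = 0.01159; check Q = 4.0720e+04
Then add 0.04873 M of G.
Step 2:
                  X         G         B         D
  init       0.6458   0.05494    0.2578   0.03944
  Δ        -0.04686  -0.04686   0.03124   0.01562
  eq          0.599  0.008071     0.289   0.05507
  solve Keq expr → x = 0.01562; check Q = 4.0720e+04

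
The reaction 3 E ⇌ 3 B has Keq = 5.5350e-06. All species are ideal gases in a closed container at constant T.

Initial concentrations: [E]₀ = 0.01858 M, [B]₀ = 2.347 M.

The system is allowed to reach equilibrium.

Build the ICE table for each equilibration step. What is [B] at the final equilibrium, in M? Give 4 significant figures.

[B]_eq = 0.04112 M

Q₀ = 2.0156e+06 vs Keq = 5.5350e-06 ⇒ Q>K, reverse
Step 1:
                    E           B
  init        0.01858       2.347
  Δ             2.306      -2.306
  eq            2.324     0.04112
  solve Keq expr → x = -0.7686; check Q = 5.5350e-06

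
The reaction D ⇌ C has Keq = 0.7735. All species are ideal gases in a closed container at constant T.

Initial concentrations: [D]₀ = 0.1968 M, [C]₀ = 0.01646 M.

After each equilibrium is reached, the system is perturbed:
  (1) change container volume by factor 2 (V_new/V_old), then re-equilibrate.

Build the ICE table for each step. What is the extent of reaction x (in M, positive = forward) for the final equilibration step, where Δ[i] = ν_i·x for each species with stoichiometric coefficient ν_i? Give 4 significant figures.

x = 0 M

Q₀ = 0.08364 vs Keq = 0.7735 ⇒ Q<K, forward
Step 1:
                  D         C
  Initial    0.1968   0.01646
  Change   -0.07655   0.07655
  Equil      0.1202   0.09301
  solve Keq expr → x = 0.07655; check Q = 0.7735
Then change container volume by factor 2 (V_new/V_old).
Step 2:
                  D         C
  Initial   0.06012   0.04651
  Change          0         0
  Equil     0.06012   0.04651
  solve Keq expr → x = 0; check Q = 0.7735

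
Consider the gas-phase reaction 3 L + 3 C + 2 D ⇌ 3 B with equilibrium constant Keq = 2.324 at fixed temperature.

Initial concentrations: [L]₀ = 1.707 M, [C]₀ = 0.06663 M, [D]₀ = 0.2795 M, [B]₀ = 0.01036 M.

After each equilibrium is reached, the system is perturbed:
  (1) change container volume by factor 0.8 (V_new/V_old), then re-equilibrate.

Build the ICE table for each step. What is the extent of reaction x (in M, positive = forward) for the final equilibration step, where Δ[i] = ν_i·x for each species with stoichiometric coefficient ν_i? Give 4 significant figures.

x = 0.002844 M

Q₀ = 0.009674 vs Keq = 2.324 ⇒ Q<K, forward
Step 1:
                   L          C          D          B
  Initial      1.707    0.06663     0.2795    0.01036
  Change    -0.02635   -0.02635   -0.01757    0.02635
  Equil        1.681    0.04028     0.2619    0.03671
  solve Keq expr → x = 0.008783; check Q = 2.324
Then change container volume by factor 0.8 (V_new/V_old).
Step 2:
                   L          C          D          B
  Initial      2.101    0.05035     0.3274    0.04589
  Change   -0.008531  -0.008531  -0.005687   0.008531
  Equil        2.092    0.04182     0.3217    0.05442
  solve Keq expr → x = 0.002844; check Q = 2.324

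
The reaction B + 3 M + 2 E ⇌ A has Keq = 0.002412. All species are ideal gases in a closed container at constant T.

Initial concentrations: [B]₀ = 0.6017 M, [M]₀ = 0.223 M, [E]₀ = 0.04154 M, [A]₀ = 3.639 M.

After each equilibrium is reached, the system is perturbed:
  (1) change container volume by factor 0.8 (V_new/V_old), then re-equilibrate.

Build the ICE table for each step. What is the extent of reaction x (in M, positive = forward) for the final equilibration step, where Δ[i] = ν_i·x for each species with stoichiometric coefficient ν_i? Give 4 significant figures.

Q₀ = 3.1605e+05 vs Keq = 0.002412 ⇒ Q>K, reverse
Step 1:
                   B          M          E          A
  I           0.6017      0.223    0.04154      3.639
  C            1.309      3.927      2.618     -1.309
  E            1.911       4.15       2.66       2.33
  solve Keq expr → x = -1.309; check Q = 0.002412
Then change container volume by factor 0.8 (V_new/V_old).
Step 2:
                   B          M          E          A
  I            2.388      5.188      3.324      2.912
  C          -0.2801    -0.8403    -0.5602     0.2801
  E            2.108      4.347      2.764      3.193
  solve Keq expr → x = 0.2801; check Q = 0.002412

x = 0.2801 M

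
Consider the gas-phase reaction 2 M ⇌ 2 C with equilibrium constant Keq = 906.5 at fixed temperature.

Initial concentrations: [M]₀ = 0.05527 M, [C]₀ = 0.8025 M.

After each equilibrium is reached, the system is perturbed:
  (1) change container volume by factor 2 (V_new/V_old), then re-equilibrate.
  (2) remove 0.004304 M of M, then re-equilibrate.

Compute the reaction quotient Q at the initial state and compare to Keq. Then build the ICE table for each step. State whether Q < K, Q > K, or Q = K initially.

Q₀ = 210.8; Q < K (proceeds forward)

Q₀ = 210.8 vs Keq = 906.5 ⇒ Q<K, forward
Step 1:
                    M           C
  Initial     0.05527      0.8025
  Change      -0.0277      0.0277
  Equil       0.02757      0.8302
  solve Keq expr → x = 0.01385; check Q = 906.5
Then change container volume by factor 2 (V_new/V_old).
Step 2:
                    M           C
  Initial     0.01379      0.4151
  Change            0           0
  Equil       0.01379      0.4151
  solve Keq expr → x = 0; check Q = 906.5
Then remove 0.004304 M of M.
Step 3:
                    M           C
  Initial    0.009483      0.4151
  Change     0.004166   -0.004166
  Equil       0.01365      0.4109
  solve Keq expr → x = -0.002083; check Q = 906.5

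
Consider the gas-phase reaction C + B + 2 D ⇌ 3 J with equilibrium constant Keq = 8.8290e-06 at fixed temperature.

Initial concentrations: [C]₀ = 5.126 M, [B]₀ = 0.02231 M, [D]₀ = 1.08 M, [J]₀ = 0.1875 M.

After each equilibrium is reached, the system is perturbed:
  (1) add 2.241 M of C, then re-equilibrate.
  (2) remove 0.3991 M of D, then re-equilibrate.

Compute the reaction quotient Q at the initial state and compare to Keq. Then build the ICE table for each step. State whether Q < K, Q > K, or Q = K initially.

Q₀ = 0.04942 vs Keq = 8.8290e-06 ⇒ Q>K, reverse
Step 1:
                   C          B          D          J
  I            5.126    0.02231       1.08     0.1875
  C          0.05674    0.05674     0.1135    -0.1702
  E            5.183    0.07905      1.193    0.01727
  solve Keq expr → x = -0.05674; check Q = 8.8290e-06
Then add 2.241 M of C.
Step 2:
                   C          B          D          J
  I            7.424    0.07905      1.193    0.01727
  C       -7.0788e-04 -7.0788e-04  -0.001416   0.002124
  E            7.423    0.07834      1.192     0.0194
  solve Keq expr → x = 7.0788e-04; check Q = 8.8290e-06
Then remove 0.3991 M of D.
Step 3:
                   C          B          D          J
  I            7.423    0.07834      0.793     0.0194
  C         0.001495   0.001495   0.002989  -0.004484
  E            7.425    0.07984      0.796    0.01491
  solve Keq expr → x = -0.001495; check Q = 8.8290e-06

Q₀ = 0.04942; Q > K (proceeds reverse)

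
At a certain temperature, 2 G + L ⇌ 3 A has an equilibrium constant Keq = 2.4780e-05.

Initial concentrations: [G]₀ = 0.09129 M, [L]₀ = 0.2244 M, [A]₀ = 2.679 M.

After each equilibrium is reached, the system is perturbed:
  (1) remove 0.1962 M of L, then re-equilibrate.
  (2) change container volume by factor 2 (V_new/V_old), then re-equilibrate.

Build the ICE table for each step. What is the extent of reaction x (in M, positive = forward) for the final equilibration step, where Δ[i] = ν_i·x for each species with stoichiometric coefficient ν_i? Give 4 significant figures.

x = 0 M

Q₀ = 1.0281e+04 vs Keq = 2.4780e-05 ⇒ Q>K, reverse
Step 1:
                  G         L         A
  I         0.09129    0.2244     2.679
  C           1.756    0.8779    -2.634
  E           1.847     1.102   0.04534
  solve Keq expr → x = -0.8779; check Q = 2.4780e-05
Then remove 0.1962 M of L.
Step 2:
                  G         L         A
  I           1.847    0.9061   0.04534
  C        0.001883 9.4129e-04 -0.002824
  E           1.849     0.907   0.04251
  solve Keq expr → x = -9.4129e-04; check Q = 2.4780e-05
Then change container volume by factor 2 (V_new/V_old).
Step 3:
                  G         L         A
  I          0.9245    0.4535   0.02126
  C               0         0         0
  E          0.9245    0.4535   0.02126
  solve Keq expr → x = 0; check Q = 2.4780e-05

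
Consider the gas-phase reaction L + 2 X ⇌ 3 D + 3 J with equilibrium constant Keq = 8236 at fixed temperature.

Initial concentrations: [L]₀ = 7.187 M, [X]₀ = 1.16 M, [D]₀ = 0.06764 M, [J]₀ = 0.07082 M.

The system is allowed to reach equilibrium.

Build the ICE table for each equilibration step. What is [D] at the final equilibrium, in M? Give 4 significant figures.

Q₀ = 1.1366e-08 vs Keq = 8236 ⇒ Q<K, forward
Step 1:
                  L         X         D         J
  init        7.187      1.16   0.06764   0.07082
  Δ         -0.5681    -1.136     1.704     1.704
  eq          6.619   0.02389     1.772     1.775
  solve Keq expr → x = 0.5681; check Q = 8236

[D]_eq = 1.772 M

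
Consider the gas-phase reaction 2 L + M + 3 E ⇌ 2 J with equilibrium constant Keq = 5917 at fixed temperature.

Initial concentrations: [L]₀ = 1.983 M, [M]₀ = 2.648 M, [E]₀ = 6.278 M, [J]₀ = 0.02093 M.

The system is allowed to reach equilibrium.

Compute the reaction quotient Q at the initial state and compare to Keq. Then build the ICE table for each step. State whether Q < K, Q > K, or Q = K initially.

Q₀ = 1.7002e-07 vs Keq = 5917 ⇒ Q<K, forward
Step 1:
                   L          M          E          J
  init         1.983      2.648      6.278    0.02093
  Δ            -1.98    -0.9898     -2.969       1.98
  eq        0.003356      1.658      3.309      2.001
  solve Keq expr → x = 0.9898; check Q = 5917

Q₀ = 1.7002e-07; Q < K (proceeds forward)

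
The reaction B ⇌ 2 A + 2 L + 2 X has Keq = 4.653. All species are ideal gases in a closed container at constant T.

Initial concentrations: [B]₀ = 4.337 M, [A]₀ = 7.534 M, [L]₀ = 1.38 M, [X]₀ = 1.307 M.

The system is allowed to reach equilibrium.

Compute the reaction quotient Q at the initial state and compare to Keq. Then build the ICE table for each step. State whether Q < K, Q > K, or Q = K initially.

Q₀ = 42.58 vs Keq = 4.653 ⇒ Q>K, reverse
Step 1:
                    B           A           L           X
  init          4.337       7.534        1.38       1.307
  Δ            0.2649     -0.5299     -0.5299     -0.5299
  eq            4.602       7.004      0.8501      0.7771
  solve Keq expr → x = -0.2649; check Q = 4.653

Q₀ = 42.58; Q > K (proceeds reverse)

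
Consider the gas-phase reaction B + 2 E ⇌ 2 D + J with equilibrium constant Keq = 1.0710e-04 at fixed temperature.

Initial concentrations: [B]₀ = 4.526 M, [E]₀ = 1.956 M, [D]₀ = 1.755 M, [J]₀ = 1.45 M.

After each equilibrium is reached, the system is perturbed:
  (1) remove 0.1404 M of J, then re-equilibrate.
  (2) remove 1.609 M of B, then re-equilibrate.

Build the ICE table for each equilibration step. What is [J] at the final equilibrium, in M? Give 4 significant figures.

[J]_eq = 0.484 M

Q₀ = 0.2579 vs Keq = 1.0710e-04 ⇒ Q>K, reverse
Step 1:
                   B          E          D          J
  Initial      4.526      1.956      1.755       1.45
  Change      0.8231      1.646     -1.646    -0.8231
  Equil        5.349      3.602     0.1089     0.6269
  solve Keq expr → x = -0.8231; check Q = 1.0710e-04
Then remove 0.1404 M of J.
Step 2:
                   B          E          D          J
  Initial      5.349      3.602     0.1089     0.4865
  Change   -0.006673   -0.01335    0.01335   0.006673
  Equil        5.342      3.589     0.1222     0.4932
  solve Keq expr → x = 0.006673; check Q = 1.0710e-04
Then remove 1.609 M of B.
Step 3:
                   B          E          D          J
  Initial      3.733      3.589     0.1222     0.4932
  Change    0.009213    0.01843   -0.01843  -0.009213
  Equil        3.743      3.607     0.1038      0.484
  solve Keq expr → x = -0.009213; check Q = 1.0710e-04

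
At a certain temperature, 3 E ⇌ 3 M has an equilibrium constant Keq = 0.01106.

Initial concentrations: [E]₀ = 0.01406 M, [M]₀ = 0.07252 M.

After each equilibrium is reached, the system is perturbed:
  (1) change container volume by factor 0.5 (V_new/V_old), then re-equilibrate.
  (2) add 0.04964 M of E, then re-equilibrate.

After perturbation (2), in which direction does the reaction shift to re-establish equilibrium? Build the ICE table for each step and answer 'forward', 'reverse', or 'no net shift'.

Q₀ = 137.2 vs Keq = 0.01106 ⇒ Q>K, reverse
Step 1:
                   E          M
  Initial    0.01406    0.07252
  Change     0.05674   -0.05674
  Equil       0.0708    0.01578
  solve Keq expr → x = -0.01891; check Q = 0.01106
Then change container volume by factor 0.5 (V_new/V_old).
Step 2:
                   E          M
  Initial     0.1416    0.03155
  Change           0          0
  Equil       0.1416    0.03155
  solve Keq expr → x = 0; check Q = 0.01106
Then add 0.04964 M of E.
Step 3:
                   E          M
  Initial     0.1912    0.03155
  Change   -0.009045   0.009045
  Equil       0.1822     0.0406
  solve Keq expr → x = 0.003015; check Q = 0.01106

Direction: forward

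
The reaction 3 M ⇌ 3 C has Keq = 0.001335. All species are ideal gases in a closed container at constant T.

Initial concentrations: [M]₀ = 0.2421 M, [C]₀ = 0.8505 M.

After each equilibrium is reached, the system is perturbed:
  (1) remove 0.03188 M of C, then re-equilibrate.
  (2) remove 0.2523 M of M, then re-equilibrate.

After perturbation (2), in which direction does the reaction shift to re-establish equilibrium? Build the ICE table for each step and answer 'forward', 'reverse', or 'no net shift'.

Direction: reverse

Q₀ = 43.35 vs Keq = 0.001335 ⇒ Q>K, reverse
Step 1:
                  M         C
  init       0.2421    0.8505
  Δ          0.7421   -0.7421
  eq         0.9842    0.1084
  solve Keq expr → x = -0.2474; check Q = 0.001335
Then remove 0.03188 M of C.
Step 2:
                  M         C
  init       0.9842   0.07649
  Δ        -0.02872   0.02872
  eq         0.9555    0.1052
  solve Keq expr → x = 0.009573; check Q = 0.001335
Then remove 0.2523 M of M.
Step 3:
                  M         C
  init       0.7032    0.1052
  Δ         0.02503  -0.02503
  eq         0.7282   0.08019
  solve Keq expr → x = -0.008342; check Q = 0.001335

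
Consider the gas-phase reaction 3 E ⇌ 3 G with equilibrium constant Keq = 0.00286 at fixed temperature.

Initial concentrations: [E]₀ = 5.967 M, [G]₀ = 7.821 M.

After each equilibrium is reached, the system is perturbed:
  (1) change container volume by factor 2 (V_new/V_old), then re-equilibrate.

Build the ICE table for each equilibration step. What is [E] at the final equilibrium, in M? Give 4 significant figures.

Q₀ = 2.252 vs Keq = 0.00286 ⇒ Q>K, reverse
Step 1:
                  E         G
  Initial     5.967     7.821
  Change      6.107    -6.107
  Equil       12.07     1.714
  solve Keq expr → x = -2.036; check Q = 0.00286
Then change container volume by factor 2 (V_new/V_old).
Step 2:
                  E         G
  Initial     6.037    0.8569
  Change          0         0
  Equil       6.037    0.8569
  solve Keq expr → x = 0; check Q = 0.00286

[E]_eq = 6.037 M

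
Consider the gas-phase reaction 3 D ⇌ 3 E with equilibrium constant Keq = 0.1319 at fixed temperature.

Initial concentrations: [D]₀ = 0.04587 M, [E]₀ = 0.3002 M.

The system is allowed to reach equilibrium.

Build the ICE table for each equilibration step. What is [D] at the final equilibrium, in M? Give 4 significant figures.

[D]_eq = 0.2293 M

Q₀ = 280.3 vs Keq = 0.1319 ⇒ Q>K, reverse
Step 1:
                  D         E
  init      0.04587    0.3002
  Δ          0.1835   -0.1835
  eq         0.2293    0.1167
  solve Keq expr → x = -0.06115; check Q = 0.1319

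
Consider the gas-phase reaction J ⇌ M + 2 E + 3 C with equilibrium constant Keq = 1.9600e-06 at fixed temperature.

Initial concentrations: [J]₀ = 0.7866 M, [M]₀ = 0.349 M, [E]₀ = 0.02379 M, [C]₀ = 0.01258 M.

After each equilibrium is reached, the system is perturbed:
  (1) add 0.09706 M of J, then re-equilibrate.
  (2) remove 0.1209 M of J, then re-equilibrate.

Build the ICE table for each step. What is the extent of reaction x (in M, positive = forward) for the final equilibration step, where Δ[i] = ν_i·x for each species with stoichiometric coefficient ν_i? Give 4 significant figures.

Q₀ = 4.9992e-10 vs Keq = 1.9600e-06 ⇒ Q<K, forward
Step 1:
                  J         M         E         C
  Initial    0.7866     0.349   0.02379   0.01258
  Change   -0.02555   0.02555   0.05109   0.07664
  Equil      0.7611    0.3745   0.07488   0.08922
  solve Keq expr → x = 0.02555; check Q = 1.9600e-06
Then add 0.09706 M of J.
Step 2:
                  J         M         E         C
  Initial    0.8581    0.3745   0.07488   0.08922
  Change  -7.6795e-04 7.6795e-04  0.001536  0.002304
  Equil      0.8573    0.3753   0.07642   0.09152
  solve Keq expr → x = 7.6795e-04; check Q = 1.9600e-06
Then remove 0.1209 M of J.
Step 3:
                  J         M         E         C
  Initial    0.7364    0.3753   0.07642   0.09152
  Change  9.6837e-04 -9.6837e-04 -0.001937 -0.002905
  Equil      0.7374    0.3743   0.07448   0.08862
  solve Keq expr → x = -9.6837e-04; check Q = 1.9600e-06

x = -9.6837e-04 M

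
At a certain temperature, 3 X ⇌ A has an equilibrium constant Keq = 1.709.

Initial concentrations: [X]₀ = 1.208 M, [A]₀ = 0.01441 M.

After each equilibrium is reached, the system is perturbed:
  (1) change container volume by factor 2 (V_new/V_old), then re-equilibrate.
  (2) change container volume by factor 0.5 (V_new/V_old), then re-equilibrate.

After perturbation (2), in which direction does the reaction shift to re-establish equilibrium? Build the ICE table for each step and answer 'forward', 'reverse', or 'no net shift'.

Direction: forward

Q₀ = 0.008175 vs Keq = 1.709 ⇒ Q<K, forward
Step 1:
                   X          A
  I            1.208    0.01441
  C           -0.686     0.2287
  E            0.522     0.2431
  solve Keq expr → x = 0.2287; check Q = 1.709
Then change container volume by factor 2 (V_new/V_old).
Step 2:
                   X          A
  I            0.261     0.1215
  C           0.1077   -0.03589
  E           0.3687    0.08564
  solve Keq expr → x = -0.03589; check Q = 1.709
Then change container volume by factor 0.5 (V_new/V_old).
Step 3:
                   X          A
  I           0.7374     0.1713
  C          -0.2154    0.07179
  E            0.522     0.2431
  solve Keq expr → x = 0.07179; check Q = 1.709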